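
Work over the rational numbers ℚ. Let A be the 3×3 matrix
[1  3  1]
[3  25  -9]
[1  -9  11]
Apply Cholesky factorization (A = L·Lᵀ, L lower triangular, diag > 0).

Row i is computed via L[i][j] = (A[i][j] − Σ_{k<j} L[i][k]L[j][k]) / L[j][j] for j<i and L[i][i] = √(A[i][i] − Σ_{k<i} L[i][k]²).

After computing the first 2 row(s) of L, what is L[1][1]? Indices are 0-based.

L[1][1] = 4

Step 1: L[0][0] = √(1) = 1.
  L[1][0] = (3) / L[0][0] = 3.
Step 2: L[1][1] = √(16) = 4.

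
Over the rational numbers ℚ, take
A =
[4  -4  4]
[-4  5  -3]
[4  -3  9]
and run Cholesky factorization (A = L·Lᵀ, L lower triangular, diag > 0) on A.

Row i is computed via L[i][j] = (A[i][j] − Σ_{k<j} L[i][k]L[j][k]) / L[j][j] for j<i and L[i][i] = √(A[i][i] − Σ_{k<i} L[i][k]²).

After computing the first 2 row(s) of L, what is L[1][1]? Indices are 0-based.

Step 1: L[0][0] = √(4) = 2.
  L[1][0] = (-4) / L[0][0] = -2.
Step 2: L[1][1] = √(1) = 1.

L[1][1] = 1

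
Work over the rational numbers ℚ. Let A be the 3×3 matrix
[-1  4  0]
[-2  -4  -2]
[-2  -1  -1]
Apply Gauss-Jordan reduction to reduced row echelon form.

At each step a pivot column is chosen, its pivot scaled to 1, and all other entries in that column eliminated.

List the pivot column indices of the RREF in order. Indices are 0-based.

[1] R0 /= -1  ⇒  (1, -4, 0)
     R1 -= -2·R0  ⇒  (0, -12, -2)
     R2 -= -2·R0  ⇒  (0, -9, -1)
[2] R1 /= -12  ⇒  (0, 1, 1/6)
     R0 -= -4·R1  ⇒  (1, 0, 2/3)
     R2 -= -9·R1  ⇒  (0, 0, 1/2)
[3] R2 /= 1/2  ⇒  (0, 0, 1)
     R0 -= 2/3·R2  ⇒  (1, 0, 0)
     R1 -= 1/6·R2  ⇒  (0, 1, 0)

pivot columns: 0, 1, 2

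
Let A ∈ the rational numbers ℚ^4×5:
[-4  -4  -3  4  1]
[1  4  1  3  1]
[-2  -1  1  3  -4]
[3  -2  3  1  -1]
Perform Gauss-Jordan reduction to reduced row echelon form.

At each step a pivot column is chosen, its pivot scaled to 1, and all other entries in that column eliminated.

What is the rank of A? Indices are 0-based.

step 1: normalize row 0 (÷-4) = (1, 1, 3/4, -1, -1/4)
  row 1: subtract 1×row0 = (0, 3, 1/4, 4, 5/4)
  row 2: subtract -2×row0 = (0, 1, 5/2, 1, -9/2)
  row 3: subtract 3×row0 = (0, -5, 3/4, 4, -1/4)
step 2: normalize row 1 (÷3) = (0, 1, 1/12, 4/3, 5/12)
  row 0: subtract 1×row1 = (1, 0, 2/3, -7/3, -2/3)
  row 2: subtract 1×row1 = (0, 0, 29/12, -1/3, -59/12)
  row 3: subtract -5×row1 = (0, 0, 7/6, 32/3, 11/6)
step 3: normalize row 2 (÷29/12) = (0, 0, 1, -4/29, -59/29)
  row 0: subtract 2/3×row2 = (1, 0, 0, -65/29, 20/29)
  row 1: subtract 1/12×row2 = (0, 1, 0, 39/29, 17/29)
  row 3: subtract 7/6×row2 = (0, 0, 0, 314/29, 122/29)
step 4: normalize row 3 (÷314/29) = (0, 0, 0, 1, 61/157)
  row 0: subtract -65/29×row3 = (1, 0, 0, 0, 245/157)
  row 1: subtract 39/29×row3 = (0, 1, 0, 0, 10/157)
  row 2: subtract -4/29×row3 = (0, 0, 1, 0, -311/157)

rank = 4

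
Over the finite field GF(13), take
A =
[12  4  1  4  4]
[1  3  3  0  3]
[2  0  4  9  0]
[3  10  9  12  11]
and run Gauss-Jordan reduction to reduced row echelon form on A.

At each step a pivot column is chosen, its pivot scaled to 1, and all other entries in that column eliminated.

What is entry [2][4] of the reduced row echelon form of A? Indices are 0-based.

pivot(0,0)=12: scale R0 → (1, 9, 12, 9, 9)
  clear (1,0): R1 −= (1)R0 → (0, 7, 4, 4, 7)
  clear (2,0): R2 −= (2)R0 → (0, 8, 6, 4, 8)
  clear (3,0): R3 −= (3)R0 → (0, 9, 12, 11, 10)
pivot(1,1)=7: scale R1 → (0, 1, 8, 8, 1)
  clear (0,1): R0 −= (9)R1 → (1, 0, 5, 2, 0)
  clear (2,1): R2 −= (8)R1 → (0, 0, 7, 5, 0)
  clear (3,1): R3 −= (9)R1 → (0, 0, 5, 4, 1)
pivot(2,2)=7: scale R2 → (0, 0, 1, 10, 0)
  clear (0,2): R0 −= (5)R2 → (1, 0, 0, 4, 0)
  clear (1,2): R1 −= (8)R2 → (0, 1, 0, 6, 1)
  clear (3,2): R3 −= (5)R2 → (0, 0, 0, 6, 1)
pivot(3,3)=6: scale R3 → (0, 0, 0, 1, 11)
  clear (0,3): R0 −= (4)R3 → (1, 0, 0, 0, 8)
  clear (1,3): R1 −= (6)R3 → (0, 1, 0, 0, 0)
  clear (2,3): R2 −= (10)R3 → (0, 0, 1, 0, 7)

M[2][4] = 7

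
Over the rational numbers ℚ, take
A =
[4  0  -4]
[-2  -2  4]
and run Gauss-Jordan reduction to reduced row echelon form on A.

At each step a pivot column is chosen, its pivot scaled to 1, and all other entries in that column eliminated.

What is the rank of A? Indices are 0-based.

rank = 2

[1] R0 /= 4  ⇒  (1, 0, -1)
     R1 -= -2·R0  ⇒  (0, -2, 2)
[2] R1 /= -2  ⇒  (0, 1, -1)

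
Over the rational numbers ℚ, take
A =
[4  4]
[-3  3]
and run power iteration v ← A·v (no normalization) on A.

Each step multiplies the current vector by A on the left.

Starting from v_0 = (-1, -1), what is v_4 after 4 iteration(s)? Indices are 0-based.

v_0 = (-1, -1).
v_1 = A·v_0 = (-8, 0).
v_2 = A·v_1 = (-32, 24).
v_3 = A·v_2 = (-32, 168).
v_4 = A·v_3 = (544, 600).

v_4 = (544, 600)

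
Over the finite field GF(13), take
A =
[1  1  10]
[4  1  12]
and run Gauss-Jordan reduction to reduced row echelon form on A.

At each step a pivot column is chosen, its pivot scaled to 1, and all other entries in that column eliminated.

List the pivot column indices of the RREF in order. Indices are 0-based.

pivot(0,0)=1: scale R0 → (1, 1, 10)
  clear (1,0): R1 −= (4)R0 → (0, 10, 11)
pivot(1,1)=10: scale R1 → (0, 1, 5)
  clear (0,1): R0 −= (1)R1 → (1, 0, 5)

pivot columns: 0, 1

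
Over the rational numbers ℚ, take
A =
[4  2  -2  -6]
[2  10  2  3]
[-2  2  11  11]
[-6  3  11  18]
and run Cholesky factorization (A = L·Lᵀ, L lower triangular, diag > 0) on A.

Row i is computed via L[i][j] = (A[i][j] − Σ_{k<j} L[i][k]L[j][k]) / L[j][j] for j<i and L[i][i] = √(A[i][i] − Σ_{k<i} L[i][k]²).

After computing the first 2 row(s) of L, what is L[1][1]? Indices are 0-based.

L[1][1] = 3

Step 1: L[0][0] = √(4) = 2.
  L[1][0] = (2) / L[0][0] = 1.
Step 2: L[1][1] = √(9) = 3.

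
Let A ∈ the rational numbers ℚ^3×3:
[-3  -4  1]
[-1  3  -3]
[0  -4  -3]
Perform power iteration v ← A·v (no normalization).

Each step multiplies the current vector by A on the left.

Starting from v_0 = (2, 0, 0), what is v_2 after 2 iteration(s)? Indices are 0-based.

v_0 = (2, 0, 0).
v_1 = A·v_0 = (-6, -2, 0).
v_2 = A·v_1 = (26, 0, 8).

v_2 = (26, 0, 8)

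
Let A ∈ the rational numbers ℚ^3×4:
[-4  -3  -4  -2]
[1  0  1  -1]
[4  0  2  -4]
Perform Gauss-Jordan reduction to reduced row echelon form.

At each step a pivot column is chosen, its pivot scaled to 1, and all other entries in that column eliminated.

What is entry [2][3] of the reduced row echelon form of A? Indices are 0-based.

M[2][3] = 0

[1] R0 /= -4  ⇒  (1, 3/4, 1, 1/2)
     R1 -= 1·R0  ⇒  (0, -3/4, 0, -3/2)
     R2 -= 4·R0  ⇒  (0, -3, -2, -6)
[2] R1 /= -3/4  ⇒  (0, 1, 0, 2)
     R0 -= 3/4·R1  ⇒  (1, 0, 1, -1)
     R2 -= -3·R1  ⇒  (0, 0, -2, 0)
[3] R2 /= -2  ⇒  (0, 0, 1, 0)
     R0 -= 1·R2  ⇒  (1, 0, 0, -1)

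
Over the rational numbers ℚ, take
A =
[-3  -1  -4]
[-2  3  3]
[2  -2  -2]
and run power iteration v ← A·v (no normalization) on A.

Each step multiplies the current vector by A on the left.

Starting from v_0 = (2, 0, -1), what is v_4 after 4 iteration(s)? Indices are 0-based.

v_4 = (-59, -83, 82)

v_0 = (2, 0, -1).
v_1 = A·v_0 = (-2, -7, 6).
v_2 = A·v_1 = (-11, 1, -2).
v_3 = A·v_2 = (40, 19, -20).
v_4 = A·v_3 = (-59, -83, 82).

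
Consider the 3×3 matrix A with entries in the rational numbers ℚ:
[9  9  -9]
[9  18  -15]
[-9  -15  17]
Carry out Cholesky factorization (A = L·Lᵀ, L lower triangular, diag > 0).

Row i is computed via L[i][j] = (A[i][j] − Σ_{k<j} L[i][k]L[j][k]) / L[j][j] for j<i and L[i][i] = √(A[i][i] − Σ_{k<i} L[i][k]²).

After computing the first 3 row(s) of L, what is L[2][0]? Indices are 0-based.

L[2][0] = -3

Step 1: L[0][0] = √(9) = 3.
  L[1][0] = (9) / L[0][0] = 3.
Step 2: L[1][1] = √(9) = 3.
  L[2][0] = (-9) / L[0][0] = -3.
  L[2][1] = (-6) / L[1][1] = -2.
Step 3: L[2][2] = √(4) = 2.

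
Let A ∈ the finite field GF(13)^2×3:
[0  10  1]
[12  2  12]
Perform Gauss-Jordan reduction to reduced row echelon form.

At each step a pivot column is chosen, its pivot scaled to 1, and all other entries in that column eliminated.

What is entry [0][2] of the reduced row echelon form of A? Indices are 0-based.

M[0][2] = 9

pivot(0,0): swap R0↔R1
pivot(0,0)=12: scale R0 → (1, 11, 1)
pivot(1,1)=10: scale R1 → (0, 1, 4)
  clear (0,1): R0 −= (11)R1 → (1, 0, 9)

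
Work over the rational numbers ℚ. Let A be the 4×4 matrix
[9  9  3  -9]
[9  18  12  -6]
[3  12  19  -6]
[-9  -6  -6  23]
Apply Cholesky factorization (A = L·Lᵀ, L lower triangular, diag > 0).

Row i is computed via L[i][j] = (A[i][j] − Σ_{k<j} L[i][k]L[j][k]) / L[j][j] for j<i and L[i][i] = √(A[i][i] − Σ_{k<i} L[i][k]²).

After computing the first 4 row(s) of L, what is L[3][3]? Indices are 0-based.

Step 1: L[0][0] = √(9) = 3.
  L[1][0] = (9) / L[0][0] = 3.
Step 2: L[1][1] = √(9) = 3.
  L[2][0] = (3) / L[0][0] = 1.
  L[2][1] = (9) / L[1][1] = 3.
Step 3: L[2][2] = √(9) = 3.
  L[3][0] = (-9) / L[0][0] = -3.
  L[3][1] = (3) / L[1][1] = 1.
  L[3][2] = (-6) / L[2][2] = -2.
Step 4: L[3][3] = √(9) = 3.

L[3][3] = 3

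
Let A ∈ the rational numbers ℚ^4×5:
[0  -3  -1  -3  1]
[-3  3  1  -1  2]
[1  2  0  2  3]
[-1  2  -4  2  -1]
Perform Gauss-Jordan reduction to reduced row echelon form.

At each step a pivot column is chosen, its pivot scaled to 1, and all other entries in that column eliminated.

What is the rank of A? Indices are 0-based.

rank = 4

[1] R0 <-> R1
[1] R0 /= -3  ⇒  (1, -1, -1/3, 1/3, -2/3)
     R2 -= 1·R0  ⇒  (0, 3, 1/3, 5/3, 11/3)
     R3 -= -1·R0  ⇒  (0, 1, -13/3, 7/3, -5/3)
[2] R1 /= -3  ⇒  (0, 1, 1/3, 1, -1/3)
     R0 -= -1·R1  ⇒  (1, 0, 0, 4/3, -1)
     R2 -= 3·R1  ⇒  (0, 0, -2/3, -4/3, 14/3)
     R3 -= 1·R1  ⇒  (0, 0, -14/3, 4/3, -4/3)
[3] R2 /= -2/3  ⇒  (0, 0, 1, 2, -7)
     R1 -= 1/3·R2  ⇒  (0, 1, 0, 1/3, 2)
     R3 -= -14/3·R2  ⇒  (0, 0, 0, 32/3, -34)
[4] R3 /= 32/3  ⇒  (0, 0, 0, 1, -51/16)
     R0 -= 4/3·R3  ⇒  (1, 0, 0, 0, 13/4)
     R1 -= 1/3·R3  ⇒  (0, 1, 0, 0, 49/16)
     R2 -= 2·R3  ⇒  (0, 0, 1, 0, -5/8)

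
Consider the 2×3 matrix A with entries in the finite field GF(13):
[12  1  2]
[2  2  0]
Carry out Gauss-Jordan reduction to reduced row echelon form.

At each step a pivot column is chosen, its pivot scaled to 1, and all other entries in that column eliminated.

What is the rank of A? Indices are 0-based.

[1] R0 /= 12  ⇒  (1, 12, 11)
     R1 -= 2·R0  ⇒  (0, 4, 4)
[2] R1 /= 4  ⇒  (0, 1, 1)
     R0 -= 12·R1  ⇒  (1, 0, 12)

rank = 2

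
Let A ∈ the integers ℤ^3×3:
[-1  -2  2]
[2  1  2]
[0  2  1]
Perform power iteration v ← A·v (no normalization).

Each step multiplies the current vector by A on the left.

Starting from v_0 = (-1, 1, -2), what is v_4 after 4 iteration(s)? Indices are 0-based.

v_4 = (-65, -95, -50)

v_0 = (-1, 1, -2).
v_1 = A·v_0 = (-5, -5, 0).
v_2 = A·v_1 = (15, -15, -10).
v_3 = A·v_2 = (-5, -5, -40).
v_4 = A·v_3 = (-65, -95, -50).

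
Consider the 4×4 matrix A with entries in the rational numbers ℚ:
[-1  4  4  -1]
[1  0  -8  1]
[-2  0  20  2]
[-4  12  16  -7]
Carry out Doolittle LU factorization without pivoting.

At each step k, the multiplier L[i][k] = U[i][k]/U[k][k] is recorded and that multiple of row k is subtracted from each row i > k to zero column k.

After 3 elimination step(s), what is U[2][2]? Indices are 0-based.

Step 1: pivot at (0,0) is -1.
  row1 ← row1 − (-1)·row0  ⇒  L[1][0]=-1, U row1=(0, 4, -4, 0)
  row2 ← row2 − (2)·row0  ⇒  L[2][0]=2, U row2=(0, -8, 12, 4)
  row3 ← row3 − (4)·row0  ⇒  L[3][0]=4, U row3=(0, -4, 0, -3)
Step 2: pivot at (1,1) is 4.
  row2 ← row2 − (-2)·row1  ⇒  L[2][1]=-2, U row2=(0, 0, 4, 4)
  row3 ← row3 − (-1)·row1  ⇒  L[3][1]=-1, U row3=(0, 0, -4, -3)
Step 3: pivot at (2,2) is 4.
  row3 ← row3 − (-1)·row2  ⇒  L[3][2]=-1, U row3=(0, 0, 0, 1)

U[2][2] = 4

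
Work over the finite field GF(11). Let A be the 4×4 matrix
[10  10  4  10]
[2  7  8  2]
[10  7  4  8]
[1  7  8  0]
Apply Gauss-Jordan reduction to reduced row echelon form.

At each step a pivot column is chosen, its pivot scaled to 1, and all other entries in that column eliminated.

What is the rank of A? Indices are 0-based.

step 1: normalize row 0 (÷10) = (1, 1, 7, 1)
  row 1: subtract 2×row0 = (0, 5, 5, 0)
  row 2: subtract 10×row0 = (0, 8, 0, 9)
  row 3: subtract 1×row0 = (0, 6, 1, 10)
step 2: normalize row 1 (÷5) = (0, 1, 1, 0)
  row 0: subtract 1×row1 = (1, 0, 6, 1)
  row 2: subtract 8×row1 = (0, 0, 3, 9)
  row 3: subtract 6×row1 = (0, 0, 6, 10)
step 3: normalize row 2 (÷3) = (0, 0, 1, 3)
  row 0: subtract 6×row2 = (1, 0, 0, 5)
  row 1: subtract 1×row2 = (0, 1, 0, 8)
  row 3: subtract 6×row2 = (0, 0, 0, 3)
step 4: normalize row 3 (÷3) = (0, 0, 0, 1)
  row 0: subtract 5×row3 = (1, 0, 0, 0)
  row 1: subtract 8×row3 = (0, 1, 0, 0)
  row 2: subtract 3×row3 = (0, 0, 1, 0)

rank = 4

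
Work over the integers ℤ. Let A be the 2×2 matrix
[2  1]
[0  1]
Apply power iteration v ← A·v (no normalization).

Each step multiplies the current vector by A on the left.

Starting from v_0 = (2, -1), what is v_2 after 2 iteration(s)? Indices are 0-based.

v_2 = (5, -1)

v_0 = (2, -1).
v_1 = A·v_0 = (3, -1).
v_2 = A·v_1 = (5, -1).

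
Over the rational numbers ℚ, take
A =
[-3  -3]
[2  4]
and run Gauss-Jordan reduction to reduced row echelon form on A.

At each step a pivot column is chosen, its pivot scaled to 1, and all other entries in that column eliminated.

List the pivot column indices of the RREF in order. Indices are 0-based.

pivot columns: 0, 1

step 1: normalize row 0 (÷-3) = (1, 1)
  row 1: subtract 2×row0 = (0, 2)
step 2: normalize row 1 (÷2) = (0, 1)
  row 0: subtract 1×row1 = (1, 0)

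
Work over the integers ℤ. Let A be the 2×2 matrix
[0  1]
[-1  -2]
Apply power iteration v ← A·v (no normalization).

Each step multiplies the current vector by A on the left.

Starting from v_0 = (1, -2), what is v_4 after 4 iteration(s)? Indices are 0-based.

v_4 = (5, -6)

v_0 = (1, -2).
v_1 = A·v_0 = (-2, 3).
v_2 = A·v_1 = (3, -4).
v_3 = A·v_2 = (-4, 5).
v_4 = A·v_3 = (5, -6).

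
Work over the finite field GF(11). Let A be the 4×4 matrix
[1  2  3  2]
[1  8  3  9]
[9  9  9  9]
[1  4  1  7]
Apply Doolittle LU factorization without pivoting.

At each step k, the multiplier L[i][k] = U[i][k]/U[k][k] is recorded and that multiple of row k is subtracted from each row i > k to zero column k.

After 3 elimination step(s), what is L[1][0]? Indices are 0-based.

L[1][0] = 1

[col 0] pivot 1
  R1 -= 1*R0 → (0, 6, 0, 7)  (L[1][0] := 1)
  R2 -= 9*R0 → (0, 2, 4, 2)  (L[2][0] := 9)
  R3 -= 1*R0 → (0, 2, 9, 5)  (L[3][0] := 1)
[col 1] pivot 6
  R2 -= 4*R1 → (0, 0, 4, 7)  (L[2][1] := 4)
  R3 -= 4*R1 → (0, 0, 9, 10)  (L[3][1] := 4)
[col 2] pivot 4
  R3 -= 5*R2 → (0, 0, 0, 8)  (L[3][2] := 5)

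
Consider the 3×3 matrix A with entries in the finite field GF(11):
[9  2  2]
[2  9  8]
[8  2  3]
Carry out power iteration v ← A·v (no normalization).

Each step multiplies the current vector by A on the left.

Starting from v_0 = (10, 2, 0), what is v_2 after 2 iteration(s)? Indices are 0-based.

v_0 = (10, 2, 0).
v_1 = A·v_0 = (6, 5, 7).
v_2 = A·v_1 = (1, 3, 2).

v_2 = (1, 3, 2)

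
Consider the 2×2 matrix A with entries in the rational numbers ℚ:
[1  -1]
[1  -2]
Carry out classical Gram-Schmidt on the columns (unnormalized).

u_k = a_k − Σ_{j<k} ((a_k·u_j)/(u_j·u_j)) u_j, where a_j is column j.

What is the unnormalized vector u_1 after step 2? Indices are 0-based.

u_1 = (1/2, -1/2)

Step 1: u_0 = a_0 = (1, 1).
Step 2: u_1 = a_1 − (-3/2)·u_0 = (1/2, -1/2).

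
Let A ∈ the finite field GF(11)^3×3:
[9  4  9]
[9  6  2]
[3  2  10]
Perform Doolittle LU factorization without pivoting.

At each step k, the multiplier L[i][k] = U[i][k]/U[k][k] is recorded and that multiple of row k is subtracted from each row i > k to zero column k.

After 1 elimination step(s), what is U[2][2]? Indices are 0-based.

Step 1: pivot at (0,0) is 9.
  row1 ← row1 − (1)·row0  ⇒  L[1][0]=1, U row1=(0, 2, 4)
  row2 ← row2 − (4)·row0  ⇒  L[2][0]=4, U row2=(0, 8, 7)

U[2][2] = 7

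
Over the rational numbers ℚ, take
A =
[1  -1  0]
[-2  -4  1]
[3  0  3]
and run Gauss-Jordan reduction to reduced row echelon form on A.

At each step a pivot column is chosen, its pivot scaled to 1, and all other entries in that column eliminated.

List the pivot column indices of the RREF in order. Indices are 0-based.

[1] R0 /= 1  ⇒  (1, -1, 0)
     R1 -= -2·R0  ⇒  (0, -6, 1)
     R2 -= 3·R0  ⇒  (0, 3, 3)
[2] R1 /= -6  ⇒  (0, 1, -1/6)
     R0 -= -1·R1  ⇒  (1, 0, -1/6)
     R2 -= 3·R1  ⇒  (0, 0, 7/2)
[3] R2 /= 7/2  ⇒  (0, 0, 1)
     R0 -= -1/6·R2  ⇒  (1, 0, 0)
     R1 -= -1/6·R2  ⇒  (0, 1, 0)

pivot columns: 0, 1, 2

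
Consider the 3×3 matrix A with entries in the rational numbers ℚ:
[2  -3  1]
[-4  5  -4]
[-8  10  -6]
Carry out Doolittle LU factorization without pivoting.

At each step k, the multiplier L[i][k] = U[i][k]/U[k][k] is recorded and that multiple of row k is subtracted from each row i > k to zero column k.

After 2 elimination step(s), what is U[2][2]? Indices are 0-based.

[col 0] pivot 2
  R1 -= -2*R0 → (0, -1, -2)  (L[1][0] := -2)
  R2 -= -4*R0 → (0, -2, -2)  (L[2][0] := -4)
[col 1] pivot -1
  R2 -= 2*R1 → (0, 0, 2)  (L[2][1] := 2)

U[2][2] = 2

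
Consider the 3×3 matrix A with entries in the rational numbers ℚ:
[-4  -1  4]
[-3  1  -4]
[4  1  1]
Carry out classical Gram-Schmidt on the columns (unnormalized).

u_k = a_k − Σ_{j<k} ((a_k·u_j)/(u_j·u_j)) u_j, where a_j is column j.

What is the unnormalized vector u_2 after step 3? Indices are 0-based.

Step 1: u_0 = a_0 = (-4, -3, 4).
Step 2: u_1 = a_1 − (5/41)·u_0 = (-21/41, 56/41, 21/41).
Step 3: u_2 = a_2 − (0)·u_0 − (-41/14)·u_1 = (5/2, 0, 5/2).

u_2 = (5/2, 0, 5/2)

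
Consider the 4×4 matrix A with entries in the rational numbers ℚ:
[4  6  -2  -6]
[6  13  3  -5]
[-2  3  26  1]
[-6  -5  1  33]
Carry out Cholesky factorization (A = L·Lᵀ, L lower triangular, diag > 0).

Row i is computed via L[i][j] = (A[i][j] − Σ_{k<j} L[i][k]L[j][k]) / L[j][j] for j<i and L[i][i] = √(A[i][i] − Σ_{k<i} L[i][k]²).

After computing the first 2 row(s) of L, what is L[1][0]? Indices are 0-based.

L[1][0] = 3

Step 1: L[0][0] = √(4) = 2.
  L[1][0] = (6) / L[0][0] = 3.
Step 2: L[1][1] = √(4) = 2.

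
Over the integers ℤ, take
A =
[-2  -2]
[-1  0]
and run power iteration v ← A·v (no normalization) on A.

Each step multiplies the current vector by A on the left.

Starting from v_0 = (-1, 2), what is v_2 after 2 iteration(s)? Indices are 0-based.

v_2 = (2, 2)

v_0 = (-1, 2).
v_1 = A·v_0 = (-2, 1).
v_2 = A·v_1 = (2, 2).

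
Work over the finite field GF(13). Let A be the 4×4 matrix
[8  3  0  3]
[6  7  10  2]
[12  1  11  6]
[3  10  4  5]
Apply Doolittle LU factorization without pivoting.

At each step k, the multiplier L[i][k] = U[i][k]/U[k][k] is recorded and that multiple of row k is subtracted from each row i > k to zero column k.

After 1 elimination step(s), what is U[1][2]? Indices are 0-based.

[col 0] pivot 8
  R1 -= 4*R0 → (0, 8, 10, 3)  (L[1][0] := 4)
  R2 -= 8*R0 → (0, 3, 11, 8)  (L[2][0] := 8)
  R3 -= 2*R0 → (0, 4, 4, 12)  (L[3][0] := 2)

U[1][2] = 10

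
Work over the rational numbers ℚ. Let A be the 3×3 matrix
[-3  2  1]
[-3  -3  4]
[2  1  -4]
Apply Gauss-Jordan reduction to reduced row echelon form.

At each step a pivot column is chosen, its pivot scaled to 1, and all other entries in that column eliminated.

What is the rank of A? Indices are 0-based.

rank = 3

step 1: normalize row 0 (÷-3) = (1, -2/3, -1/3)
  row 1: subtract -3×row0 = (0, -5, 3)
  row 2: subtract 2×row0 = (0, 7/3, -10/3)
step 2: normalize row 1 (÷-5) = (0, 1, -3/5)
  row 0: subtract -2/3×row1 = (1, 0, -11/15)
  row 2: subtract 7/3×row1 = (0, 0, -29/15)
step 3: normalize row 2 (÷-29/15) = (0, 0, 1)
  row 0: subtract -11/15×row2 = (1, 0, 0)
  row 1: subtract -3/5×row2 = (0, 1, 0)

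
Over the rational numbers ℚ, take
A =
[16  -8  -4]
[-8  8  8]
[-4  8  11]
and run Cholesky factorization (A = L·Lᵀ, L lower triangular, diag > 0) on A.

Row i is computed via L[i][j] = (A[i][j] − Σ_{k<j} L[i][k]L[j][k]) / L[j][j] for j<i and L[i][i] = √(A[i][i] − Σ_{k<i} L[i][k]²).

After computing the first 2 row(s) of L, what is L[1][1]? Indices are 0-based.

Step 1: L[0][0] = √(16) = 4.
  L[1][0] = (-8) / L[0][0] = -2.
Step 2: L[1][1] = √(4) = 2.

L[1][1] = 2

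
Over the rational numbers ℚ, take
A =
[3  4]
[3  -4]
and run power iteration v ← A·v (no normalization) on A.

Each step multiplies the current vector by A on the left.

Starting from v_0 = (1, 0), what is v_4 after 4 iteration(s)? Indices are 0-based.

v_0 = (1, 0).
v_1 = A·v_0 = (3, 3).
v_2 = A·v_1 = (21, -3).
v_3 = A·v_2 = (51, 75).
v_4 = A·v_3 = (453, -147).

v_4 = (453, -147)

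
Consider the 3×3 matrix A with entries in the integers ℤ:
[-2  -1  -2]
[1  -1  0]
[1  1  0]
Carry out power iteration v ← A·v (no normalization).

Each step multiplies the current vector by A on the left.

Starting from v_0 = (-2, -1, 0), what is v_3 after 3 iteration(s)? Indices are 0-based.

v_3 = (-8, -9, 3)

v_0 = (-2, -1, 0).
v_1 = A·v_0 = (5, -1, -3).
v_2 = A·v_1 = (-3, 6, 4).
v_3 = A·v_2 = (-8, -9, 3).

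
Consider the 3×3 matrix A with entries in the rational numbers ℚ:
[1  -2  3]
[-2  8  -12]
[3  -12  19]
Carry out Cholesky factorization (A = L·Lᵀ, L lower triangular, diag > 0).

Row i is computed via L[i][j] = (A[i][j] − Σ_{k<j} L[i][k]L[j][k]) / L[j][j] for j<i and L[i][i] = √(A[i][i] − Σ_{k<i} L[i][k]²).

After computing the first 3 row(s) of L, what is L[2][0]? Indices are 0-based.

Step 1: L[0][0] = √(1) = 1.
  L[1][0] = (-2) / L[0][0] = -2.
Step 2: L[1][1] = √(4) = 2.
  L[2][0] = (3) / L[0][0] = 3.
  L[2][1] = (-6) / L[1][1] = -3.
Step 3: L[2][2] = √(1) = 1.

L[2][0] = 3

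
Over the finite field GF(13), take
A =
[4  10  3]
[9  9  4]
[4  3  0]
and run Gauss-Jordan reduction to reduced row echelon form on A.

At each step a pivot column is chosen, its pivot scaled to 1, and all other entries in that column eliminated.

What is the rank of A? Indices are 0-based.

rank = 3

pivot(0,0)=4: scale R0 → (1, 9, 4)
  clear (1,0): R1 −= (9)R0 → (0, 6, 7)
  clear (2,0): R2 −= (4)R0 → (0, 6, 10)
pivot(1,1)=6: scale R1 → (0, 1, 12)
  clear (0,1): R0 −= (9)R1 → (1, 0, 0)
  clear (2,1): R2 −= (6)R1 → (0, 0, 3)
pivot(2,2)=3: scale R2 → (0, 0, 1)
  clear (1,2): R1 −= (12)R2 → (0, 1, 0)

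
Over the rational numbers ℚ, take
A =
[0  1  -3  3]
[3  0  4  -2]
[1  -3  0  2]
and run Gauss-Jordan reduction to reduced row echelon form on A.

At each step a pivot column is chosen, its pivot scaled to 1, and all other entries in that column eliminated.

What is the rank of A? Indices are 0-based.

pivot(0,0): swap R0↔R1
pivot(0,0)=3: scale R0 → (1, 0, 4/3, -2/3)
  clear (2,0): R2 −= (1)R0 → (0, -3, -4/3, 8/3)
pivot(1,1)=1: scale R1 → (0, 1, -3, 3)
  clear (2,1): R2 −= (-3)R1 → (0, 0, -31/3, 35/3)
pivot(2,2)=-31/3: scale R2 → (0, 0, 1, -35/31)
  clear (0,2): R0 −= (4/3)R2 → (1, 0, 0, 26/31)
  clear (1,2): R1 −= (-3)R2 → (0, 1, 0, -12/31)

rank = 3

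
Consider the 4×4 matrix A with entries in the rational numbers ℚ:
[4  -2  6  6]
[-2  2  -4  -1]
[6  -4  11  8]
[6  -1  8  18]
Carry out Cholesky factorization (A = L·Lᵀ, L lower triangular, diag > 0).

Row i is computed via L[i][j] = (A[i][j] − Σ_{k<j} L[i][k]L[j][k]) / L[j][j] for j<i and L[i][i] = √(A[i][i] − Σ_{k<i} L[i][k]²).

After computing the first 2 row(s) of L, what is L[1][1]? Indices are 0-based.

Step 1: L[0][0] = √(4) = 2.
  L[1][0] = (-2) / L[0][0] = -1.
Step 2: L[1][1] = √(1) = 1.

L[1][1] = 1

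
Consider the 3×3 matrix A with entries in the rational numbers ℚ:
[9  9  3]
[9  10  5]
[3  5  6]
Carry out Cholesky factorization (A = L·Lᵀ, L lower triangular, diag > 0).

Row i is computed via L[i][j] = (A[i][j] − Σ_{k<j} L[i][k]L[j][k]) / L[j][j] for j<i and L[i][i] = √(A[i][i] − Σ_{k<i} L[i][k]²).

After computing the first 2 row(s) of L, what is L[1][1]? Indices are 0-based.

L[1][1] = 1

Step 1: L[0][0] = √(9) = 3.
  L[1][0] = (9) / L[0][0] = 3.
Step 2: L[1][1] = √(1) = 1.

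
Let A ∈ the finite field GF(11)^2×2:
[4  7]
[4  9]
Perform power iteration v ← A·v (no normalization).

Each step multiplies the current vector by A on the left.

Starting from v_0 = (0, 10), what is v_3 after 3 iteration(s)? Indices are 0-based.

v_0 = (0, 10).
v_1 = A·v_0 = (4, 2).
v_2 = A·v_1 = (8, 1).
v_3 = A·v_2 = (6, 8).

v_3 = (6, 8)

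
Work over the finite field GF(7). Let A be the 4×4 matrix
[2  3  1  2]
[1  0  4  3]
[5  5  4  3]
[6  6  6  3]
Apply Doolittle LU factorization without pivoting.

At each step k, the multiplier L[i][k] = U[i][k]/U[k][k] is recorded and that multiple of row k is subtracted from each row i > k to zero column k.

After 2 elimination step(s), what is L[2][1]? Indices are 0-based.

[col 0] pivot 2
  R1 -= 4*R0 → (0, 2, 0, 2)  (L[1][0] := 4)
  R2 -= 6*R0 → (0, 1, 5, 5)  (L[2][0] := 6)
  R3 -= 3*R0 → (0, 4, 3, 4)  (L[3][0] := 3)
[col 1] pivot 2
  R2 -= 4*R1 → (0, 0, 5, 4)  (L[2][1] := 4)
  R3 -= 2*R1 → (0, 0, 3, 0)  (L[3][1] := 2)

L[2][1] = 4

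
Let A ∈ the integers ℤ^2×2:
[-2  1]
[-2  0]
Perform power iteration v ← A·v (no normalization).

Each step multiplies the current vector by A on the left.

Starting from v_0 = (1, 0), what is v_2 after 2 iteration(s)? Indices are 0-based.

v_2 = (2, 4)

v_0 = (1, 0).
v_1 = A·v_0 = (-2, -2).
v_2 = A·v_1 = (2, 4).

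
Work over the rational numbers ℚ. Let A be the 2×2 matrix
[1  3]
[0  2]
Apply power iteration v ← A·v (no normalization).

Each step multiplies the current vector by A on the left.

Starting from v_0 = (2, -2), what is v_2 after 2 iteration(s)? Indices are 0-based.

v_2 = (-16, -8)

v_0 = (2, -2).
v_1 = A·v_0 = (-4, -4).
v_2 = A·v_1 = (-16, -8).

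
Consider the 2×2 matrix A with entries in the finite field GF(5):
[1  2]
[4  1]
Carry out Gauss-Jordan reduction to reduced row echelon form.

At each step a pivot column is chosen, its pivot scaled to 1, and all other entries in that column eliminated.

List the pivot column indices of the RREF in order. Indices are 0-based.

pivot columns: 0, 1

step 1: normalize row 0 (÷1) = (1, 2)
  row 1: subtract 4×row0 = (0, 3)
step 2: normalize row 1 (÷3) = (0, 1)
  row 0: subtract 2×row1 = (1, 0)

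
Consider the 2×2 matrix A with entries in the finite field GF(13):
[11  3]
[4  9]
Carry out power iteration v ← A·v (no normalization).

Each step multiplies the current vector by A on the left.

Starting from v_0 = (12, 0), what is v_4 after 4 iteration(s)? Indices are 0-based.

v_0 = (12, 0).
v_1 = A·v_0 = (2, 9).
v_2 = A·v_1 = (10, 11).
v_3 = A·v_2 = (0, 9).
v_4 = A·v_3 = (1, 3).

v_4 = (1, 3)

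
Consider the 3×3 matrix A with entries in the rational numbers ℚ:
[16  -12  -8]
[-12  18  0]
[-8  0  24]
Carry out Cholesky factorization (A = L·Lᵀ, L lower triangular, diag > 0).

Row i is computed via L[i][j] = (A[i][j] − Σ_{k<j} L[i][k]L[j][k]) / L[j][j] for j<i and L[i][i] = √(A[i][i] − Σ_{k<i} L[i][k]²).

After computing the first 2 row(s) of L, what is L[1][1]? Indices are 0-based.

L[1][1] = 3

Step 1: L[0][0] = √(16) = 4.
  L[1][0] = (-12) / L[0][0] = -3.
Step 2: L[1][1] = √(9) = 3.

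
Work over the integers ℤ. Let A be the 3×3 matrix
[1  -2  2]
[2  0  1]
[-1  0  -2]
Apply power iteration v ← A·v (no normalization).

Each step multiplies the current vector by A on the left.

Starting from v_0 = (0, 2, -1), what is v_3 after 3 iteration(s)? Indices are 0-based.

v_3 = (24, 2, -4)

v_0 = (0, 2, -1).
v_1 = A·v_0 = (-6, -1, 2).
v_2 = A·v_1 = (0, -10, 2).
v_3 = A·v_2 = (24, 2, -4).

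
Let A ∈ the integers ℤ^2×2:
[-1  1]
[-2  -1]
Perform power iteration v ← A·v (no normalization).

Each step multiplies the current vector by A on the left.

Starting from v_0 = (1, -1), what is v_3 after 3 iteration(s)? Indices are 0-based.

v_3 = (4, -7)

v_0 = (1, -1).
v_1 = A·v_0 = (-2, -1).
v_2 = A·v_1 = (1, 5).
v_3 = A·v_2 = (4, -7).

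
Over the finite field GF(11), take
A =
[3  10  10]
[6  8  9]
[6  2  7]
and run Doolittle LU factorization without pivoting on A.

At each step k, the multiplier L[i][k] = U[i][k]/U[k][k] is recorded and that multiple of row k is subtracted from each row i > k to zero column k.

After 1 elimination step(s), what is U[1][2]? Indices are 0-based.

U[1][2] = 0

[col 0] pivot 3
  R1 -= 2*R0 → (0, 10, 0)  (L[1][0] := 2)
  R2 -= 2*R0 → (0, 4, 9)  (L[2][0] := 2)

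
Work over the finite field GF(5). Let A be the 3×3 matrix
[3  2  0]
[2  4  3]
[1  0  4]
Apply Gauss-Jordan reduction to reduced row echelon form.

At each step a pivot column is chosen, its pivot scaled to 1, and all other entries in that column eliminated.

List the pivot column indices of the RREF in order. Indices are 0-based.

[1] R0 /= 3  ⇒  (1, 4, 0)
     R1 -= 2·R0  ⇒  (0, 1, 3)
     R2 -= 1·R0  ⇒  (0, 1, 4)
[2] R1 /= 1  ⇒  (0, 1, 3)
     R0 -= 4·R1  ⇒  (1, 0, 3)
     R2 -= 1·R1  ⇒  (0, 0, 1)
[3] R2 /= 1  ⇒  (0, 0, 1)
     R0 -= 3·R2  ⇒  (1, 0, 0)
     R1 -= 3·R2  ⇒  (0, 1, 0)

pivot columns: 0, 1, 2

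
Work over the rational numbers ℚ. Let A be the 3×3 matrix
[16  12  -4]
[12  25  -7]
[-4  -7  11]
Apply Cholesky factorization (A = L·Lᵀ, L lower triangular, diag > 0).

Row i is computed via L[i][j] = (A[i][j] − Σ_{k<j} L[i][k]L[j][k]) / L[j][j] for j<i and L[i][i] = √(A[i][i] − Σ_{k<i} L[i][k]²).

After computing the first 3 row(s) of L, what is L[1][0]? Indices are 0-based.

L[1][0] = 3

Step 1: L[0][0] = √(16) = 4.
  L[1][0] = (12) / L[0][0] = 3.
Step 2: L[1][1] = √(16) = 4.
  L[2][0] = (-4) / L[0][0] = -1.
  L[2][1] = (-4) / L[1][1] = -1.
Step 3: L[2][2] = √(9) = 3.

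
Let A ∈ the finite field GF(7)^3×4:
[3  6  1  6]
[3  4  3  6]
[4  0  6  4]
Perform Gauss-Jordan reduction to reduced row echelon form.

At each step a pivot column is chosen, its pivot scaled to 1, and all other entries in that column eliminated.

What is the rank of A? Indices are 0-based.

step 1: normalize row 0 (÷3) = (1, 2, 5, 2)
  row 1: subtract 3×row0 = (0, 5, 2, 0)
  row 2: subtract 4×row0 = (0, 6, 0, 3)
step 2: normalize row 1 (÷5) = (0, 1, 6, 0)
  row 0: subtract 2×row1 = (1, 0, 0, 2)
  row 2: subtract 6×row1 = (0, 0, 6, 3)
step 3: normalize row 2 (÷6) = (0, 0, 1, 4)
  row 1: subtract 6×row2 = (0, 1, 0, 4)

rank = 3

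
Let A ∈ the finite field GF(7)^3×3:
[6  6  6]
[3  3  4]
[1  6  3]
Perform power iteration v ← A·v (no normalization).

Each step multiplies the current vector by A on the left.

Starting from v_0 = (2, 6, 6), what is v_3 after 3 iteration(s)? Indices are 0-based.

v_3 = (1, 5, 0)

v_0 = (2, 6, 6).
v_1 = A·v_0 = (0, 6, 0).
v_2 = A·v_1 = (1, 4, 1).
v_3 = A·v_2 = (1, 5, 0).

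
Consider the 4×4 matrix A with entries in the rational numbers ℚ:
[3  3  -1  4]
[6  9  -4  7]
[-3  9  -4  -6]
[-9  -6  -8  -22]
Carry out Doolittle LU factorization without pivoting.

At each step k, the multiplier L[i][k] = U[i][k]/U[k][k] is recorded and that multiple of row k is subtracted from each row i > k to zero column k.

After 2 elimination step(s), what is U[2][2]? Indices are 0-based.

Step 1: pivot at (0,0) is 3.
  row1 ← row1 − (2)·row0  ⇒  L[1][0]=2, U row1=(0, 3, -2, -1)
  row2 ← row2 − (-1)·row0  ⇒  L[2][0]=-1, U row2=(0, 12, -5, -2)
  row3 ← row3 − (-3)·row0  ⇒  L[3][0]=-3, U row3=(0, 3, -11, -10)
Step 2: pivot at (1,1) is 3.
  row2 ← row2 − (4)·row1  ⇒  L[2][1]=4, U row2=(0, 0, 3, 2)
  row3 ← row3 − (1)·row1  ⇒  L[3][1]=1, U row3=(0, 0, -9, -9)

U[2][2] = 3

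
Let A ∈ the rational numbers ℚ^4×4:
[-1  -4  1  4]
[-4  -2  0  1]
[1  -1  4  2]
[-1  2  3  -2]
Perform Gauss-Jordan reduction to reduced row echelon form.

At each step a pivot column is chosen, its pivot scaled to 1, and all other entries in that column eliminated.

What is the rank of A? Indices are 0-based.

rank = 4

pivot(0,0)=-1: scale R0 → (1, 4, -1, -4)
  clear (1,0): R1 −= (-4)R0 → (0, 14, -4, -15)
  clear (2,0): R2 −= (1)R0 → (0, -5, 5, 6)
  clear (3,0): R3 −= (-1)R0 → (0, 6, 2, -6)
pivot(1,1)=14: scale R1 → (0, 1, -2/7, -15/14)
  clear (0,1): R0 −= (4)R1 → (1, 0, 1/7, 2/7)
  clear (2,1): R2 −= (-5)R1 → (0, 0, 25/7, 9/14)
  clear (3,1): R3 −= (6)R1 → (0, 0, 26/7, 3/7)
pivot(2,2)=25/7: scale R2 → (0, 0, 1, 9/50)
  clear (0,2): R0 −= (1/7)R2 → (1, 0, 0, 13/50)
  clear (1,2): R1 −= (-2/7)R2 → (0, 1, 0, -51/50)
  clear (3,2): R3 −= (26/7)R2 → (0, 0, 0, -6/25)
pivot(3,3)=-6/25: scale R3 → (0, 0, 0, 1)
  clear (0,3): R0 −= (13/50)R3 → (1, 0, 0, 0)
  clear (1,3): R1 −= (-51/50)R3 → (0, 1, 0, 0)
  clear (2,3): R2 −= (9/50)R3 → (0, 0, 1, 0)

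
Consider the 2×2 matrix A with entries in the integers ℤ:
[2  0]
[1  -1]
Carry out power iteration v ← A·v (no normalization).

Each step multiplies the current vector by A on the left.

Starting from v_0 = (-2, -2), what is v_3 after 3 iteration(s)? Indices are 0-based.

v_3 = (-16, -4)

v_0 = (-2, -2).
v_1 = A·v_0 = (-4, 0).
v_2 = A·v_1 = (-8, -4).
v_3 = A·v_2 = (-16, -4).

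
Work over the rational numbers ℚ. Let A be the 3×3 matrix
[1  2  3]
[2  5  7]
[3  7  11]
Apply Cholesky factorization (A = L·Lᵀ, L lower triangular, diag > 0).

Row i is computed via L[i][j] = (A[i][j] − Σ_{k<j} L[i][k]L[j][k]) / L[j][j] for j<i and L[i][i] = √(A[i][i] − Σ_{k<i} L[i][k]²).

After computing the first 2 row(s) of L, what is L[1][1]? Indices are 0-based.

L[1][1] = 1

Step 1: L[0][0] = √(1) = 1.
  L[1][0] = (2) / L[0][0] = 2.
Step 2: L[1][1] = √(1) = 1.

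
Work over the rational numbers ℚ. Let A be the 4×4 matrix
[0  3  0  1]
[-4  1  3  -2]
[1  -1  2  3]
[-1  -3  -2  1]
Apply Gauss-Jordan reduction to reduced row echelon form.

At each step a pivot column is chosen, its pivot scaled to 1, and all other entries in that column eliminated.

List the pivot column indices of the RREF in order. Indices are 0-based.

pivot(0,0): swap R0↔R1
pivot(0,0)=-4: scale R0 → (1, -1/4, -3/4, 1/2)
  clear (2,0): R2 −= (1)R0 → (0, -3/4, 11/4, 5/2)
  clear (3,0): R3 −= (-1)R0 → (0, -13/4, -11/4, 3/2)
pivot(1,1)=3: scale R1 → (0, 1, 0, 1/3)
  clear (0,1): R0 −= (-1/4)R1 → (1, 0, -3/4, 7/12)
  clear (2,1): R2 −= (-3/4)R1 → (0, 0, 11/4, 11/4)
  clear (3,1): R3 −= (-13/4)R1 → (0, 0, -11/4, 31/12)
pivot(2,2)=11/4: scale R2 → (0, 0, 1, 1)
  clear (0,2): R0 −= (-3/4)R2 → (1, 0, 0, 4/3)
  clear (3,2): R3 −= (-11/4)R2 → (0, 0, 0, 16/3)
pivot(3,3)=16/3: scale R3 → (0, 0, 0, 1)
  clear (0,3): R0 −= (4/3)R3 → (1, 0, 0, 0)
  clear (1,3): R1 −= (1/3)R3 → (0, 1, 0, 0)
  clear (2,3): R2 −= (1)R3 → (0, 0, 1, 0)

pivot columns: 0, 1, 2, 3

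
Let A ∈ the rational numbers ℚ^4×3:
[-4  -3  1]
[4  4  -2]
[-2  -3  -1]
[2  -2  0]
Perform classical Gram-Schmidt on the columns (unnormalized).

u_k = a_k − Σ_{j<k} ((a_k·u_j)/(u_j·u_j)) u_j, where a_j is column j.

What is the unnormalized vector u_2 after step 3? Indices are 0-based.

Step 1: u_0 = a_0 = (-4, 4, -2, 2).
Step 2: u_1 = a_1 − (3/4)·u_0 = (0, 1, -3/2, -7/2).
Step 3: u_2 = a_2 − (-1/4)·u_0 − (-1/31)·u_1 = (0, -30/31, -48/31, 12/31).

u_2 = (0, -30/31, -48/31, 12/31)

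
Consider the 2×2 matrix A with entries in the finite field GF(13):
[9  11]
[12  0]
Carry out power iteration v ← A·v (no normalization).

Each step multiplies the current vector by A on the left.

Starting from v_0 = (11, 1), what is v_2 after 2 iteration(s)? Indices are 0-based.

v_0 = (11, 1).
v_1 = A·v_0 = (6, 2).
v_2 = A·v_1 = (11, 7).

v_2 = (11, 7)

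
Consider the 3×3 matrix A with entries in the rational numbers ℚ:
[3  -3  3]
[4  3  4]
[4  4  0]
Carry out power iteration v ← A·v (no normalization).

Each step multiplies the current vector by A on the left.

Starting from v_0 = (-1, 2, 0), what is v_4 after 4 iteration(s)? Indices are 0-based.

v_0 = (-1, 2, 0).
v_1 = A·v_0 = (-9, 2, 4).
v_2 = A·v_1 = (-21, -14, -28).
v_3 = A·v_2 = (-105, -238, -140).
v_4 = A·v_3 = (-21, -1694, -1372).

v_4 = (-21, -1694, -1372)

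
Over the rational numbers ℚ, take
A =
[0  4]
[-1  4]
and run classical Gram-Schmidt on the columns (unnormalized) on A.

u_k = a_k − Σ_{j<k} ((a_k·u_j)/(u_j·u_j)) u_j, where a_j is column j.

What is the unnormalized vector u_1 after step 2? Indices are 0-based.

Step 1: u_0 = a_0 = (0, -1).
Step 2: u_1 = a_1 − (-4)·u_0 = (4, 0).

u_1 = (4, 0)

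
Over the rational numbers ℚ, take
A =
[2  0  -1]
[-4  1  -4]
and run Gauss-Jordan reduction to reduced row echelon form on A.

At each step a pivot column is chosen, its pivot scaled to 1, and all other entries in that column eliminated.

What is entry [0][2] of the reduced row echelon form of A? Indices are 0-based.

step 1: normalize row 0 (÷2) = (1, 0, -1/2)
  row 1: subtract -4×row0 = (0, 1, -6)
step 2: normalize row 1 (÷1) = (0, 1, -6)

M[0][2] = -1/2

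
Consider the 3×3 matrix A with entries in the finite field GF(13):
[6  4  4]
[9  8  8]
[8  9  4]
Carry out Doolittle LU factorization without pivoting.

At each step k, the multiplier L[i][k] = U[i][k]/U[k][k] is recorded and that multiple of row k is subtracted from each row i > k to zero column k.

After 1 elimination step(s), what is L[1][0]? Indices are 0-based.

L[1][0] = 8

k=0: U[0][0]=6
  eliminate (1,0): mult=8, new row 1: (0, 2, 2); set L[1][0]=8
  eliminate (2,0): mult=10, new row 2: (0, 8, 3); set L[2][0]=10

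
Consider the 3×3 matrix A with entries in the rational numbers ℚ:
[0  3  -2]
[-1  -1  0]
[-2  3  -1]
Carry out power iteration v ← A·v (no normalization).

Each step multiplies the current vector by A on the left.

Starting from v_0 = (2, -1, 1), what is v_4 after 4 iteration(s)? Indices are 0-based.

v_0 = (2, -1, 1).
v_1 = A·v_0 = (-5, -1, -8).
v_2 = A·v_1 = (13, 6, 15).
v_3 = A·v_2 = (-12, -19, -23).
v_4 = A·v_3 = (-11, 31, -10).

v_4 = (-11, 31, -10)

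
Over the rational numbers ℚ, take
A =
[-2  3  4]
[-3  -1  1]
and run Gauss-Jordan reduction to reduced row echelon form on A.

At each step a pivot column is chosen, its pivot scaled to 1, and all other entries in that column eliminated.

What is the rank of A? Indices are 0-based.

rank = 2

step 1: normalize row 0 (÷-2) = (1, -3/2, -2)
  row 1: subtract -3×row0 = (0, -11/2, -5)
step 2: normalize row 1 (÷-11/2) = (0, 1, 10/11)
  row 0: subtract -3/2×row1 = (1, 0, -7/11)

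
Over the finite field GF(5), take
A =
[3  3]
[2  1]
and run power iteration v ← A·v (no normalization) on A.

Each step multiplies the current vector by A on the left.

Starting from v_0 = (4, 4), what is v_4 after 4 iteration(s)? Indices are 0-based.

v_4 = (0, 4)

v_0 = (4, 4).
v_1 = A·v_0 = (4, 2).
v_2 = A·v_1 = (3, 0).
v_3 = A·v_2 = (4, 1).
v_4 = A·v_3 = (0, 4).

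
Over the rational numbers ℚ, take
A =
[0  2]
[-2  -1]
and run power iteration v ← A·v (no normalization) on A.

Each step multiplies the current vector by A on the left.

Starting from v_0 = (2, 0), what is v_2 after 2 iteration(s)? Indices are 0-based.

v_0 = (2, 0).
v_1 = A·v_0 = (0, -4).
v_2 = A·v_1 = (-8, 4).

v_2 = (-8, 4)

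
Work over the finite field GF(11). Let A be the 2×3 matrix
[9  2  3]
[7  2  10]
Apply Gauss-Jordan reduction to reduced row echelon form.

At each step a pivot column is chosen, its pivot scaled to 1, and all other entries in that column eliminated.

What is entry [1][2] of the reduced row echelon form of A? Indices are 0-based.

M[1][2] = 9

step 1: normalize row 0 (÷9) = (1, 10, 4)
  row 1: subtract 7×row0 = (0, 9, 4)
step 2: normalize row 1 (÷9) = (0, 1, 9)
  row 0: subtract 10×row1 = (1, 0, 2)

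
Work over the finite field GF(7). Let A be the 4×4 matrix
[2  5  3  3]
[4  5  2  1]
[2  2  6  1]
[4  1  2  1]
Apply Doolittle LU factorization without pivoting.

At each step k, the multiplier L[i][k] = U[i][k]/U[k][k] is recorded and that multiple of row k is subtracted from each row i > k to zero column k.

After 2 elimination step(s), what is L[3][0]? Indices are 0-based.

L[3][0] = 2

Step 1: pivot at (0,0) is 2.
  row1 ← row1 − (2)·row0  ⇒  L[1][0]=2, U row1=(0, 2, 3, 2)
  row2 ← row2 − (1)·row0  ⇒  L[2][0]=1, U row2=(0, 4, 3, 5)
  row3 ← row3 − (2)·row0  ⇒  L[3][0]=2, U row3=(0, 5, 3, 2)
Step 2: pivot at (1,1) is 2.
  row2 ← row2 − (2)·row1  ⇒  L[2][1]=2, U row2=(0, 0, 4, 1)
  row3 ← row3 − (6)·row1  ⇒  L[3][1]=6, U row3=(0, 0, 6, 4)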